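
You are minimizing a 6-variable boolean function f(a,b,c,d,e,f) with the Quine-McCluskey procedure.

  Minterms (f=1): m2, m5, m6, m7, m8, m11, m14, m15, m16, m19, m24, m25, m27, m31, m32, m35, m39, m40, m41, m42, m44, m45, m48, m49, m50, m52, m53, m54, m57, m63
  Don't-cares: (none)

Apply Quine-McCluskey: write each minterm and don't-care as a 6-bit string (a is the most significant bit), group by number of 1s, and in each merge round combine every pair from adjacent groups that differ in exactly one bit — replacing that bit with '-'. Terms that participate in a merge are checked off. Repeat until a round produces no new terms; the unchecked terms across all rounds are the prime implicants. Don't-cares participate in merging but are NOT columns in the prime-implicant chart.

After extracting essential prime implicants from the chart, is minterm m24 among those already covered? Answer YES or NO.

[col 0] 000010*, 000101*, 000110*, 000111*, 001000*, 001011*, 001110*, 001111*, 010000*, 010011*, 011000*, 011001*, 011011*, 011111*, 100000*, 100011*, 100111*, 101000*, 101001*, 101010*, 101100*, 101101*, 110000*, 110001*, 110010*, 110100*, 110101*, 110110*, 111001*, 111111*
[col 1] -00111, -01000, -10000, -11001, -11111, 0-1000, 0-1011*, 0-1111*, 00-110*, 00-111*, 000-10, 0001-1, 00011-*, 001-11*, 00111-*, 01-000, 01-011, 011-11*, 0110-1, 01100-, 1-0000, 1-1001, 10-000, 100-11, 101-00*, 101-01*, 1010-0, 10100-*, 10110-*, 11-001, 110-00*, 110-01*, 110-10*, 1100-0*, 11000-*, 1101-0*, 11010-*
[col 2] 0-1-11, 00-11-, 101-0-, 110--0, 110-0-
Prime implicants: -00111, -01000, -10000, -11001, -11111, 0-1-11, 0-1000, 00-11-, 000-10, 0001-1, 01-000, 01-011, 0110-1, 01100-, 1-0000, 1-1001, 10-000, 100-11, 101-0-, 1010-0, 11-001, 110--0, 110-0-
PI chart (minterm → PIs covering it):
  2 | 000-10  (sole → essential)
  5 | 0001-1  (sole → essential)
  6 | 00-11-,000-10
  7 | -00111,00-11-,0001-1
  8 | -01000,0-1000
  11 | 0-1-11  (sole → essential)
  14 | 00-11-  (sole → essential)
  15 | 0-1-11,00-11-
  16 | -10000,01-000
  19 | 01-011  (sole → essential)
  24 | 0-1000,01-000,01100-
  25 | -11001,0110-1,01100-
  27 | 0-1-11,01-011,0110-1
  31 | -11111,0-1-11
  32 | 1-0000,10-000
  35 | 100-11  (sole → essential)
  39 | -00111,100-11
  40 | -01000,10-000,101-0-,1010-0
  41 | 1-1001,101-0-
  42 | 1010-0  (sole → essential)
  44 | 101-0-  (sole → essential)
  45 | 101-0-  (sole → essential)
  48 | -10000,1-0000,110--0,110-0-
  49 | 11-001,110-0-
  50 | 110--0  (sole → essential)
  52 | 110--0,110-0-
  53 | 110-0-  (sole → essential)
  54 | 110--0  (sole → essential)
  57 | -11001,1-1001,11-001
  63 | -11111  (sole → essential)
Essential prime implicants: -11111, 0-1-11, 00-11-, 000-10, 0001-1, 01-011, 100-11, 101-0-, 1010-0, 110--0, 110-0-

NO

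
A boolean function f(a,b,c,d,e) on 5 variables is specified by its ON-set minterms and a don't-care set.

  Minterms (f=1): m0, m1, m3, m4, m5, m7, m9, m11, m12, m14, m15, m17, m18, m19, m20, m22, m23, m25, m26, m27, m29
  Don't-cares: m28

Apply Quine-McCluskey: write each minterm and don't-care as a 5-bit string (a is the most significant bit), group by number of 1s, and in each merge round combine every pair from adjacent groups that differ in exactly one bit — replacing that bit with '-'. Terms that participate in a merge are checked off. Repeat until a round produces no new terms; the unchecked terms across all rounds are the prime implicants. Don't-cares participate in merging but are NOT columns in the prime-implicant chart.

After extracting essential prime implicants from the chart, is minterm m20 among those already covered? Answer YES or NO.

[col 0] 00000*, 00001*, 00011*, 00100*, 00101*, 00111*, 01001*, 01011*, 01100*, 01110*, 01111*, 10001*, 10010*, 10011*, 10100*, 10110*, 10111*, 11001*, 11010*, 11011*, 11100*, 11101*
[col 1] -0001*, -0011*, -0100*, -0111*, -1001*, -1011*, -1100*, 0-001*, 0-011*, 0-100*, 0-111*, 00-00*, 00-01*, 00-11*, 000-1*, 0000-*, 001-1*, 0010-*, 01-11*, 010-1*, 011-0, 0111-, 1-001*, 1-010*, 1-011*, 1-100*, 10-10*, 10-11*, 100-1*, 1001-*, 101-0, 1011-*, 11-01, 110-1*, 1101-*, 1110-
[col 2] --001*, --011*, --100, -0-11, -00-1*, -10-1*, 0--11, 0-0-1*, 00--1, 00-0-, 1-0-1*, 1-01-, 10-1-
[col 3] --0-1
Prime implicants: --0-1, --100, -0-11, 0--11, 00--1, 00-0-, 011-0, 0111-, 1-01-, 10-1-, 101-0, 11-01, 1110-
PI chart (minterm → PIs covering it):
  0 | 00-0-  (sole → essential)
  1 | --0-1,00--1,00-0-
  3 | --0-1,-0-11,0--11,00--1
  4 | --100,00-0-
  5 | 00--1,00-0-
  7 | -0-11,0--11,00--1
  9 | --0-1  (sole → essential)
  11 | --0-1,0--11
  12 | --100,011-0
  14 | 011-0,0111-
  15 | 0--11,0111-
  17 | --0-1  (sole → essential)
  18 | 1-01-,10-1-
  19 | --0-1,-0-11,1-01-,10-1-
  20 | --100,101-0
  22 | 10-1-,101-0
  23 | -0-11,10-1-
  25 | --0-1,11-01
  26 | 1-01-  (sole → essential)
  27 | --0-1,1-01-
  29 | 11-01,1110-
Essential prime implicants: --0-1, 00-0-, 1-01-

NO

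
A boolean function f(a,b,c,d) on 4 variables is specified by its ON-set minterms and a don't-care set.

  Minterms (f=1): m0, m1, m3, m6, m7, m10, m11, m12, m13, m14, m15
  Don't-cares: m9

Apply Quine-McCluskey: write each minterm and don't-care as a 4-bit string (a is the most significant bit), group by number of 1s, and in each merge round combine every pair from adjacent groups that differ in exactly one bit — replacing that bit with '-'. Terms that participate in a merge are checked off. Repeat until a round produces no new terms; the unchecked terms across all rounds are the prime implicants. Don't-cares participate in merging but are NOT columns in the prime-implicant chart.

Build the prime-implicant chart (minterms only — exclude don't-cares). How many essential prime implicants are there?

4

size-2^0 implicants → 0000(✓)  0001(✓)  0011(✓)  0110(✓)  0111(✓)  1001(✓)  1010(✓)  1011(✓)  1100(✓)  1101(✓)  1110(✓)  1111(✓)
size-2^1 implicants → -001(✓)  -011(✓)  -110(✓)  -111(✓)  0-11(✓)  00-1(✓)  000-  011-(✓)  1-01(✓)  1-10(✓)  1-11(✓)  10-1(✓)  101-(✓)  11-0(✓)  11-1(✓)  110-(✓)  111-(✓)
size-2^2 implicants → --11  -0-1  -11-  1--1  1-1-  11--
Unchecked terms (primes): --11, -0-1, -11-, 000-, 1--1, 1-1-, 11--
Minterm coverage:
  m0 ⊆ 000- [E]
  m1 ⊆ -0-1,000-
  m3 ⊆ --11,-0-1
  m6 ⊆ -11- [E]
  m7 ⊆ --11,-11-
  m10 ⊆ 1-1- [E]
  m11 ⊆ --11,-0-1,1--1,1-1-
  m12 ⊆ 11-- [E]
  m13 ⊆ 1--1,11--
  m14 ⊆ -11-,1-1-,11--
  m15 ⊆ --11,-11-,1--1,1-1-,11--
E = {-11-, 000-, 1-1-, 11--}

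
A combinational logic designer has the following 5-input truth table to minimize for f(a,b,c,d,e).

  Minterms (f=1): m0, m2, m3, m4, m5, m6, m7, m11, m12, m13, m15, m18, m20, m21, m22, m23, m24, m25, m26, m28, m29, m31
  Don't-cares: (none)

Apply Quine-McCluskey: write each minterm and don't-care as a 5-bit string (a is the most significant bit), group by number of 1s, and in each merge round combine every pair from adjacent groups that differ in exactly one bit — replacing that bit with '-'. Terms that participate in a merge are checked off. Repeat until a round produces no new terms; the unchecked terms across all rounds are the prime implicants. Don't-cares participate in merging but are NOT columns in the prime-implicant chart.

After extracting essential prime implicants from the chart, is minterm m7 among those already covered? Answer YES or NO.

size-2^0 implicants → 00000(✓)  00010(✓)  00011(✓)  00100(✓)  00101(✓)  00110(✓)  00111(✓)  01011(✓)  01100(✓)  01101(✓)  01111(✓)  10010(✓)  10100(✓)  10101(✓)  10110(✓)  10111(✓)  11000(✓)  11001(✓)  11010(✓)  11100(✓)  11101(✓)  11111(✓)
size-2^1 implicants → -0010(✓)  -0100(✓)  -0101(✓)  -0110(✓)  -0111(✓)  -1100(✓)  -1101(✓)  -1111(✓)  0-011(✓)  0-100(✓)  0-101(✓)  0-111(✓)  00-00(✓)  00-10(✓)  00-11(✓)  000-0(✓)  0001-(✓)  001-0(✓)  001-1(✓)  0010-(✓)  0011-(✓)  01-11(✓)  011-1(✓)  0110-(✓)  1-010  1-100(✓)  1-101(✓)  1-111(✓)  10-10(✓)  101-0(✓)  101-1(✓)  1010-(✓)  1011-(✓)  11-00(✓)  11-01(✓)  110-0  1100-(✓)  111-1(✓)  1110-(✓)
size-2^2 implicants → --100(✓)  --101(✓)  --111(✓)  -0-10  -01-0(✓)  -01-1(✓)  -010-(✓)  -011-(✓)  -11-1(✓)  -110-(✓)  0--11  0-1-1(✓)  0-10-(✓)  00--0  00-1-  001--(✓)  1-1-1(✓)  1-10-(✓)  101--(✓)  11-0-
size-2^3 implicants → --1-1  --10-  -01--
Unchecked terms (primes): --1-1, --10-, -0-10, -01--, 0--11, 00--0, 00-1-, 1-010, 11-0-, 110-0
Minterm coverage:
  m0 ⊆ 00--0 [E]
  m2 ⊆ -0-10,00--0,00-1-
  m3 ⊆ 0--11,00-1-
  m4 ⊆ --10-,-01--,00--0
  m5 ⊆ --1-1,--10-,-01--
  m6 ⊆ -0-10,-01--,00--0,00-1-
  m7 ⊆ --1-1,-01--,0--11,00-1-
  m11 ⊆ 0--11 [E]
  m12 ⊆ --10- [E]
  m13 ⊆ --1-1,--10-
  m15 ⊆ --1-1,0--11
  m18 ⊆ -0-10,1-010
  m20 ⊆ --10-,-01--
  m21 ⊆ --1-1,--10-,-01--
  m22 ⊆ -0-10,-01--
  m23 ⊆ --1-1,-01--
  m24 ⊆ 11-0-,110-0
  m25 ⊆ 11-0- [E]
  m26 ⊆ 1-010,110-0
  m28 ⊆ --10-,11-0-
  m29 ⊆ --1-1,--10-,11-0-
  m31 ⊆ --1-1 [E]
E = {--1-1, --10-, 0--11, 00--0, 11-0-}

YES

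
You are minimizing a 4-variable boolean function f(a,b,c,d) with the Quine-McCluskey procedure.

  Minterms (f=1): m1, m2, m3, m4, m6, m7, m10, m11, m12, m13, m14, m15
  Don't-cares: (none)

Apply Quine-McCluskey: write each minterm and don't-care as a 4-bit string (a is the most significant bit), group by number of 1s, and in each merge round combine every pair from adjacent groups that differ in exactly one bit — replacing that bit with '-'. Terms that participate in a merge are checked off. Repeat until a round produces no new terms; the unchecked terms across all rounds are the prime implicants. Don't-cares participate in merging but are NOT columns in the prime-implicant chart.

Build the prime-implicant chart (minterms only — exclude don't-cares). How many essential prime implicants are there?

Round 0: 0001✓ 0010✓ 0011✓ 0100✓ 0110✓ 0111✓ 1010✓ 1011✓ 1100✓ 1101✓ 1110✓ 1111✓
Round 1: -010✓ -011✓ -100✓ -110✓ -111✓ 0-10✓ 0-11✓ 00-1 001-✓ 01-0✓ 011-✓ 1-10✓ 1-11✓ 101-✓ 11-0✓ 11-1✓ 110-✓ 111-✓
Round 2: --10✓ --11✓ -01-✓ -1-0 -11-✓ 0-1-✓ 1-1-✓ 11--
Round 3: --1-
PIs = {--1-, -1-0, 00-1, 11--}
Coverage chart:
  m1: 00-1 ←essential
  m2: --1- ←essential
  m3: --1-,00-1
  m4: -1-0 ←essential
  m6: --1-,-1-0
  m7: --1- ←essential
  m10: --1- ←essential
  m11: --1- ←essential
  m12: -1-0,11--
  m13: 11-- ←essential
  m14: --1-,-1-0,11--
  m15: --1-,11--
Essential: --1-, -1-0, 00-1, 11--

4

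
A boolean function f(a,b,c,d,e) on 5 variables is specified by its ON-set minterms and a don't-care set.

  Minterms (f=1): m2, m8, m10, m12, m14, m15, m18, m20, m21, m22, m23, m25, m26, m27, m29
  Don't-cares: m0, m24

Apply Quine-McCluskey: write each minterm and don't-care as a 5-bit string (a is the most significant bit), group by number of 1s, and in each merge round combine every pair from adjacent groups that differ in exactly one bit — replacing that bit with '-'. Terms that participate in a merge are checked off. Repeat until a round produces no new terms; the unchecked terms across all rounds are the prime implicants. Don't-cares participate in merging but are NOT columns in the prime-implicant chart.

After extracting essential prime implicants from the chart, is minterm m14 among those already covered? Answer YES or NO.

size-2^0 implicants → 00000(✓)  00010(✓)  01000(✓)  01010(✓)  01100(✓)  01110(✓)  01111(✓)  10010(✓)  10100(✓)  10101(✓)  10110(✓)  10111(✓)  11000(✓)  11001(✓)  11010(✓)  11011(✓)  11101(✓)
size-2^1 implicants → -0010(✓)  -1000(✓)  -1010(✓)  0-000(✓)  0-010(✓)  000-0(✓)  01-00(✓)  01-10(✓)  010-0(✓)  011-0(✓)  0111-  1-010(✓)  1-101  10-10  101-0(✓)  101-1(✓)  1010-(✓)  1011-(✓)  11-01  110-0(✓)  110-1(✓)  1100-(✓)  1101-(✓)
size-2^2 implicants → --010  -10-0  0-0-0  01--0  101--  110--
Unchecked terms (primes): --010, -10-0, 0-0-0, 01--0, 0111-, 1-101, 10-10, 101--, 11-01, 110--
Minterm coverage:
  m2 ⊆ --010,0-0-0
  m8 ⊆ -10-0,0-0-0,01--0
  m10 ⊆ --010,-10-0,0-0-0,01--0
  m12 ⊆ 01--0 [E]
  m14 ⊆ 01--0,0111-
  m15 ⊆ 0111- [E]
  m18 ⊆ --010,10-10
  m20 ⊆ 101-- [E]
  m21 ⊆ 1-101,101--
  m22 ⊆ 10-10,101--
  m23 ⊆ 101-- [E]
  m25 ⊆ 11-01,110--
  m26 ⊆ --010,-10-0,110--
  m27 ⊆ 110-- [E]
  m29 ⊆ 1-101,11-01
E = {01--0, 0111-, 101--, 110--}

YES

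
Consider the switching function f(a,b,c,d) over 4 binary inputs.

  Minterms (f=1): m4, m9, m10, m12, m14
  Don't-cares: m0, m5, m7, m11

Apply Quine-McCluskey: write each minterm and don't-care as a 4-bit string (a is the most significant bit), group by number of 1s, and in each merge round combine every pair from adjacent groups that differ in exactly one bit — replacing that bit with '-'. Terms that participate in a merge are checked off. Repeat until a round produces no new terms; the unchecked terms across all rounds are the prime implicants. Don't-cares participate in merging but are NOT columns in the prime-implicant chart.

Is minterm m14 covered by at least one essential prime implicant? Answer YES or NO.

NO

Round 0: 0000✓ 0100✓ 0101✓ 0111✓ 1001✓ 1010✓ 1011✓ 1100✓ 1110✓
Round 1: -100 0-00 01-1 010- 1-10 10-1 101- 11-0
PIs = {-100, 0-00, 01-1, 010-, 1-10, 10-1, 101-, 11-0}
Coverage chart:
  m4: -100,0-00,010-
  m9: 10-1 ←essential
  m10: 1-10,101-
  m12: -100,11-0
  m14: 1-10,11-0
Essential: 10-1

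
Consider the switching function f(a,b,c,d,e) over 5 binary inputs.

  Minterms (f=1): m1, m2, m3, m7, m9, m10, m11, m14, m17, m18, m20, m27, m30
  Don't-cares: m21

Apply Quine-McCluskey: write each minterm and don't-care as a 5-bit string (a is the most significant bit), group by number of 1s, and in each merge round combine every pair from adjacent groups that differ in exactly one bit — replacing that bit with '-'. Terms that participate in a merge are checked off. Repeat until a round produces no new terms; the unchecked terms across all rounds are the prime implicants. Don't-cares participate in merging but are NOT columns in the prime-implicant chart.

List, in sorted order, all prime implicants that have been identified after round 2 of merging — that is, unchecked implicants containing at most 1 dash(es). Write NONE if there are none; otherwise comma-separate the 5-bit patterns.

Round 0: 00001✓ 00010✓ 00011✓ 00111✓ 01001✓ 01010✓ 01011✓ 01110✓ 10001✓ 10010✓ 10100✓ 10101✓ 11011✓ 11110✓
Round 1: -0001 -0010 -1011 -1110 0-001✓ 0-010✓ 0-011✓ 00-11 000-1✓ 0001-✓ 01-10 010-1✓ 0101-✓ 10-01 1010-
Round 2: 0-0-1 0-01-
PIs = {-0001, -0010, -1011, -1110, 0-0-1, 0-01-, 00-11, 01-10, 10-01, 1010-}

-0001, -0010, -1011, -1110, 00-11, 01-10, 10-01, 1010-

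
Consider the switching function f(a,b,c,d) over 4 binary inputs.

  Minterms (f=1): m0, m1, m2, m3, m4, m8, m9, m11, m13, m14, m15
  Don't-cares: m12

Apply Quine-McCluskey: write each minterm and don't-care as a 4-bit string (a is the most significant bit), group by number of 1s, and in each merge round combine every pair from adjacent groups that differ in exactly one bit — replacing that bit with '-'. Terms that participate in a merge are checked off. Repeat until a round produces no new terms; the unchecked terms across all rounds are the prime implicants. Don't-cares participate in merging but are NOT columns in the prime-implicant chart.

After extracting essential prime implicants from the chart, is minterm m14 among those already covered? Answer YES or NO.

YES

size-2^0 implicants → 0000(✓)  0001(✓)  0010(✓)  0011(✓)  0100(✓)  1000(✓)  1001(✓)  1011(✓)  1100(✓)  1101(✓)  1110(✓)  1111(✓)
size-2^1 implicants → -000(✓)  -001(✓)  -011(✓)  -100(✓)  0-00(✓)  00-0(✓)  00-1(✓)  000-(✓)  001-(✓)  1-00(✓)  1-01(✓)  1-11(✓)  10-1(✓)  100-(✓)  11-0(✓)  11-1(✓)  110-(✓)  111-(✓)
size-2^2 implicants → --00  -0-1  -00-  00--  1--1  1-0-  11--
Unchecked terms (primes): --00, -0-1, -00-, 00--, 1--1, 1-0-, 11--
Minterm coverage:
  m0 ⊆ --00,-00-,00--
  m1 ⊆ -0-1,-00-,00--
  m2 ⊆ 00-- [E]
  m3 ⊆ -0-1,00--
  m4 ⊆ --00 [E]
  m8 ⊆ --00,-00-,1-0-
  m9 ⊆ -0-1,-00-,1--1,1-0-
  m11 ⊆ -0-1,1--1
  m13 ⊆ 1--1,1-0-,11--
  m14 ⊆ 11-- [E]
  m15 ⊆ 1--1,11--
E = {--00, 00--, 11--}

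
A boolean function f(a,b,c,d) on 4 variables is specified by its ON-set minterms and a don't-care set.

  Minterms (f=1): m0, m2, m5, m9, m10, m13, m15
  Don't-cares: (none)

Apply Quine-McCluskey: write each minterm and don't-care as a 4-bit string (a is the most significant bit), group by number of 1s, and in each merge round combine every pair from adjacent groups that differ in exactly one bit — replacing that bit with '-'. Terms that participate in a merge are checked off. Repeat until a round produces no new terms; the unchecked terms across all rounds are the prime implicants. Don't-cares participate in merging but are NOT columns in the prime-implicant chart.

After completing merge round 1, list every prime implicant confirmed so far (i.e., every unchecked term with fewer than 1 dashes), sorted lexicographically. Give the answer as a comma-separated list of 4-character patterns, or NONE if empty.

size-2^0 implicants → 0000(✓)  0010(✓)  0101(✓)  1001(✓)  1010(✓)  1101(✓)  1111(✓)
size-2^1 implicants → -010  -101  00-0  1-01  11-1
Unchecked terms (primes): -010, -101, 00-0, 1-01, 11-1

NONE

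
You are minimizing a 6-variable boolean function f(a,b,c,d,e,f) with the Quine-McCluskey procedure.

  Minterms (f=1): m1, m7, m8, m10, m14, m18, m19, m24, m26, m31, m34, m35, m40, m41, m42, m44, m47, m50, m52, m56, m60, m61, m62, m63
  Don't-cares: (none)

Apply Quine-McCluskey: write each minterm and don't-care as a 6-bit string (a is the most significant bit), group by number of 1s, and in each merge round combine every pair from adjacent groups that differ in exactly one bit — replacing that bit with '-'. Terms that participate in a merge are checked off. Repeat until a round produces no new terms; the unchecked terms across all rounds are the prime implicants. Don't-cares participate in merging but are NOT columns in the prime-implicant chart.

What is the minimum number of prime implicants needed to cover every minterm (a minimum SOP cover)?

Round 0: 000001 000111 001000✓ 001010✓ 001110✓ 010010✓ 010011✓ 011000✓ 011010✓ 011111✓ 100010✓ 100011✓ 101000✓ 101001✓ 101010✓ 101100✓ 101111✓ 110010✓ 110100✓ 111000✓ 111100✓ 111101✓ 111110✓ 111111✓
Round 1: -01000✓ -01010✓ -10010 -11000✓ -11111 0-1000✓ 0-1010✓ 001-10 0010-0✓ 01-010 01001- 0110-0✓ 1-0010 1-1000✓ 1-1100✓ 1-1111 10-010 10001- 101-00✓ 1010-0✓ 10100- 11-100 111-00✓ 1111-0✓ 1111-1✓ 11110-✓ 11111-✓
Round 2: --1000 -010-0 0-10-0 1-1-00 1111--
PIs = {--1000, -010-0, -10010, -11111, 0-10-0, 000001, 000111, 001-10, 01-010, 01001-, 1-0010, 1-1-00, 1-1111, 10-010, 10001-, 10100-, 11-100, 1111--}
Coverage chart:
  m1: 000001 ←essential
  m7: 000111 ←essential
  m8: --1000,-010-0,0-10-0
  m10: -010-0,0-10-0,001-10
  m14: 001-10 ←essential
  m18: -10010,01-010,01001-
  m19: 01001- ←essential
  m24: --1000,0-10-0
  m26: 0-10-0,01-010
  m31: -11111 ←essential
  m34: 1-0010,10-010,10001-
  m35: 10001- ←essential
  m40: --1000,-010-0,1-1-00,10100-
  m41: 10100- ←essential
  m42: -010-0,10-010
  m44: 1-1-00 ←essential
  m47: 1-1111 ←essential
  m50: -10010,1-0010
  m52: 11-100 ←essential
  m56: --1000,1-1-00
  m60: 1-1-00,11-100,1111--
  m61: 1111-- ←essential
  m62: 1111-- ←essential
  m63: -11111,1-1111,1111--
Essential: -11111, 000001, 000111, 001-10, 01001-, 1-1-00, 1-1111, 10001-, 10100-, 11-100, 1111--
Petrick residual → -010-0, -10010, 0-10-0
Min cover (14 terms): b'cd'f' + bc'd'ef' + bcdef + a'cd'f' + a'b'c'd'e'f + a'b'c'def + a'b'cef' + a'bc'd'e + ace'f' + acdef + ab'c'd'e + ab'cd'e' + abde'f' + abcd

14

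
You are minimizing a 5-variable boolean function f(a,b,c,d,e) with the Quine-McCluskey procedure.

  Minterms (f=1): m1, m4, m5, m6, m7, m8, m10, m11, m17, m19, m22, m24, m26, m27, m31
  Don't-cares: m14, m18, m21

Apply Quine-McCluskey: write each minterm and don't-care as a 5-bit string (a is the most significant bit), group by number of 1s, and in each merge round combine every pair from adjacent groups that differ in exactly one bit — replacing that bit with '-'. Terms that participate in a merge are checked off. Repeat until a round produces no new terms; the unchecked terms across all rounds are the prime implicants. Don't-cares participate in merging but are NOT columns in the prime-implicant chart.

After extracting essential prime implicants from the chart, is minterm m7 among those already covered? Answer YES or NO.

YES

size-2^0 implicants → 00001(✓)  00100(✓)  00101(✓)  00110(✓)  00111(✓)  01000(✓)  01010(✓)  01011(✓)  01110(✓)  10001(✓)  10010(✓)  10011(✓)  10101(✓)  10110(✓)  11000(✓)  11010(✓)  11011(✓)  11111(✓)
size-2^1 implicants → -0001(✓)  -0101(✓)  -0110  -1000(✓)  -1010(✓)  -1011(✓)  0-110  00-01(✓)  001-0(✓)  001-1(✓)  0010-(✓)  0011-(✓)  01-10  010-0(✓)  0101-(✓)  1-010(✓)  1-011(✓)  10-01(✓)  10-10  100-1  1001-(✓)  11-11  110-0(✓)  1101-(✓)
size-2^2 implicants → -0-01  -10-0  -101-  001--  1-01-
Unchecked terms (primes): -0-01, -0110, -10-0, -101-, 0-110, 001--, 01-10, 1-01-, 10-10, 100-1, 11-11
Minterm coverage:
  m1 ⊆ -0-01 [E]
  m4 ⊆ 001-- [E]
  m5 ⊆ -0-01,001--
  m6 ⊆ -0110,0-110,001--
  m7 ⊆ 001-- [E]
  m8 ⊆ -10-0 [E]
  m10 ⊆ -10-0,-101-,01-10
  m11 ⊆ -101- [E]
  m17 ⊆ -0-01,100-1
  m19 ⊆ 1-01-,100-1
  m22 ⊆ -0110,10-10
  m24 ⊆ -10-0 [E]
  m26 ⊆ -10-0,-101-,1-01-
  m27 ⊆ -101-,1-01-,11-11
  m31 ⊆ 11-11 [E]
E = {-0-01, -10-0, -101-, 001--, 11-11}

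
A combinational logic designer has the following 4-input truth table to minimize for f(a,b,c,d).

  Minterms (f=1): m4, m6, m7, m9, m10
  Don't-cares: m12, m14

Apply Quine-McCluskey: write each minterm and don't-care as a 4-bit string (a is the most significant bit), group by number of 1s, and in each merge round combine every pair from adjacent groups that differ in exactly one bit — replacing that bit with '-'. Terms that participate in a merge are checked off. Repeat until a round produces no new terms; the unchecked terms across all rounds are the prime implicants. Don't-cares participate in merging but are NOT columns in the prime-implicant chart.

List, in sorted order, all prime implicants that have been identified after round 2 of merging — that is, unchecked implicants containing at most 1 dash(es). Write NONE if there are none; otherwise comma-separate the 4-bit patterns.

011-, 1-10, 1001

[col 0] 0100*, 0110*, 0111*, 1001, 1010*, 1100*, 1110*
[col 1] -100*, -110*, 01-0*, 011-, 1-10, 11-0*
[col 2] -1-0
Prime implicants: -1-0, 011-, 1-10, 1001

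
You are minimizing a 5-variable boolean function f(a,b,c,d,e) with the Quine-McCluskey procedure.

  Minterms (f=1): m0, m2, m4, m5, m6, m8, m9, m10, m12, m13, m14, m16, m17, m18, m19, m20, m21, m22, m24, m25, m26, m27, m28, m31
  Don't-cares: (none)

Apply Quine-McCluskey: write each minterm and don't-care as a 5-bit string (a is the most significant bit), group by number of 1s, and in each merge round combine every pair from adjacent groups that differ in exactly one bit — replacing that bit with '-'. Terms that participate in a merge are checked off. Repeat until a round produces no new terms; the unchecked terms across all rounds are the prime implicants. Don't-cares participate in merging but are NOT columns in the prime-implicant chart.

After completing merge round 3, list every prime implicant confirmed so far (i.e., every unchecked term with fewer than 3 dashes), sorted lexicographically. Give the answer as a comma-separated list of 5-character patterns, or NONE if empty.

-010-, -100-, 0-10-, 01-0-, 10-0-, 11-11

[col 0] 00000*, 00010*, 00100*, 00101*, 00110*, 01000*, 01001*, 01010*, 01100*, 01101*, 01110*, 10000*, 10001*, 10010*, 10011*, 10100*, 10101*, 10110*, 11000*, 11001*, 11010*, 11011*, 11100*, 11111*
[col 1] -0000*, -0010*, -0100*, -0101*, -0110*, -1000*, -1001*, -1010*, -1100*, 0-000*, 0-010*, 0-100*, 0-101*, 0-110*, 00-00*, 00-10*, 000-0*, 001-0*, 0010-*, 01-00*, 01-01*, 01-10*, 010-0*, 0100-*, 011-0*, 0110-*, 1-000*, 1-001*, 1-010*, 1-011*, 1-100*, 10-00*, 10-01*, 10-10*, 100-0*, 100-1*, 1000-*, 1001-*, 101-0*, 1010-*, 11-00*, 11-11, 110-0*, 110-1*, 1100-*, 1101-*
[col 2] --000*, --010*, --100*, -0-00*, -0-10*, -00-0*, -01-0*, -010-, -1-00*, -10-0*, -100-, 0--00*, 0--10*, 0-0-0*, 0-1-0*, 0-10-, 00--0*, 01--0*, 01-0-, 1--00*, 1-0-0*, 1-0-1*, 1-00-*, 1-01-*, 10--0*, 10-0-, 100--*, 110--*
[col 3] ---00, --0-0, -0--0, 0---0, 1-0--
Prime implicants: ---00, --0-0, -0--0, -010-, -100-, 0---0, 0-10-, 01-0-, 1-0--, 10-0-, 11-11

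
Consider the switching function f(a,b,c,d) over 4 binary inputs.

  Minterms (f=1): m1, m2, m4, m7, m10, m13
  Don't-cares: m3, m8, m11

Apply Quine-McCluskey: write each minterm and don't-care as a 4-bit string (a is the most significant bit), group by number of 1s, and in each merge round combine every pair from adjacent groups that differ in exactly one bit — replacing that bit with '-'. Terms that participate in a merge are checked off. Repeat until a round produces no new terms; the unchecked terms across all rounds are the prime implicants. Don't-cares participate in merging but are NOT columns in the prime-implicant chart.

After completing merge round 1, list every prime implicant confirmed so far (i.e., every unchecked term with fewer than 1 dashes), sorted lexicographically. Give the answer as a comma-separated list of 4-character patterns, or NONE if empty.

[col 0] 0001*, 0010*, 0011*, 0100, 0111*, 1000*, 1010*, 1011*, 1101
[col 1] -010*, -011*, 0-11, 00-1, 001-*, 10-0, 101-*
[col 2] -01-
Prime implicants: -01-, 0-11, 00-1, 0100, 10-0, 1101

0100, 1101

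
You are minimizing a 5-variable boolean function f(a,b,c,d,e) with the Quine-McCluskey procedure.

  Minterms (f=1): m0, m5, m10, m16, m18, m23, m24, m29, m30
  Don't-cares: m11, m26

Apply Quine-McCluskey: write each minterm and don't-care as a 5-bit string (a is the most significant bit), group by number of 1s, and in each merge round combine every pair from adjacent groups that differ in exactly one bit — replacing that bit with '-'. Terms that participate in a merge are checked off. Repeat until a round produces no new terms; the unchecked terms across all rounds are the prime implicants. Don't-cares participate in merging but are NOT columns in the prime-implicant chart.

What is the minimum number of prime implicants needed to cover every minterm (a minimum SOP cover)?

[col 0] 00000*, 00101, 01010*, 01011*, 10000*, 10010*, 10111, 11000*, 11010*, 11101, 11110*
[col 1] -0000, -1010, 0101-, 1-000*, 1-010*, 100-0*, 11-10, 110-0*
[col 2] 1-0-0
Prime implicants: -0000, -1010, 00101, 0101-, 1-0-0, 10111, 11-10, 11101
PI chart (minterm → PIs covering it):
  0 | -0000  (sole → essential)
  5 | 00101  (sole → essential)
  10 | -1010,0101-
  16 | -0000,1-0-0
  18 | 1-0-0  (sole → essential)
  23 | 10111  (sole → essential)
  24 | 1-0-0  (sole → essential)
  29 | 11101  (sole → essential)
  30 | 11-10  (sole → essential)
Essential prime implicants: -0000, 00101, 1-0-0, 10111, 11-10, 11101
Petrick residual → -1010
Minimum SOP uses 7 PIs: b'c'd'e' + bc'de' + a'b'cd'e + ac'e' + ab'cde + abde' + abcd'e

7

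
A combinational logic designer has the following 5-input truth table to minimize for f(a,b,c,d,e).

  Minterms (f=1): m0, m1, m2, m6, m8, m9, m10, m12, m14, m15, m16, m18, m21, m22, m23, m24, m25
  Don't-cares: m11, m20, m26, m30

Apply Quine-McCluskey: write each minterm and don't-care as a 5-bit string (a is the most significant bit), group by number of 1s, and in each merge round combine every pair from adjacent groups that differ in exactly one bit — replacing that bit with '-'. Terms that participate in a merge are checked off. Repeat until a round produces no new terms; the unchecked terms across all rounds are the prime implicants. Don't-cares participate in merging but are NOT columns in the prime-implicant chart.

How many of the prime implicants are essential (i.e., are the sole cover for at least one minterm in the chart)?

6

[col 0] 00000*, 00001*, 00010*, 00110*, 01000*, 01001*, 01010*, 01011*, 01100*, 01110*, 01111*, 10000*, 10010*, 10100*, 10101*, 10110*, 10111*, 11000*, 11001*, 11010*, 11110*
[col 1] -0000*, -0010*, -0110*, -1000*, -1001*, -1010*, -1110*, 0-000*, 0-001*, 0-010*, 0-110*, 00-10*, 000-0*, 0000-*, 01-00*, 01-10*, 01-11*, 010-0*, 010-1*, 0100-*, 0101-*, 011-0*, 0111-*, 1-000*, 1-010*, 1-110*, 10-00*, 10-10*, 100-0*, 101-0*, 101-1*, 1010-*, 1011-*, 11-10*, 110-0*, 1100-*
[col 2] --000*, --010*, --110*, -0-10*, -00-0*, -1-10*, -10-0*, -100-, 0--10*, 0-0-0*, 0-00-, 01--0, 01-1-, 010--, 1--10*, 1-0-0*, 10--0, 101--
[col 3] ---10, --0-0
Prime implicants: ---10, --0-0, -100-, 0-00-, 01--0, 01-1-, 010--, 10--0, 101--
PI chart (minterm → PIs covering it):
  0 | --0-0,0-00-
  1 | 0-00-  (sole → essential)
  2 | ---10,--0-0
  6 | ---10  (sole → essential)
  8 | --0-0,-100-,0-00-,01--0,010--
  9 | -100-,0-00-,010--
  10 | ---10,--0-0,01--0,01-1-,010--
  12 | 01--0  (sole → essential)
  14 | ---10,01--0,01-1-
  15 | 01-1-  (sole → essential)
  16 | --0-0,10--0
  18 | ---10,--0-0,10--0
  21 | 101--  (sole → essential)
  22 | ---10,10--0,101--
  23 | 101--  (sole → essential)
  24 | --0-0,-100-
  25 | -100-  (sole → essential)
Essential prime implicants: ---10, -100-, 0-00-, 01--0, 01-1-, 101--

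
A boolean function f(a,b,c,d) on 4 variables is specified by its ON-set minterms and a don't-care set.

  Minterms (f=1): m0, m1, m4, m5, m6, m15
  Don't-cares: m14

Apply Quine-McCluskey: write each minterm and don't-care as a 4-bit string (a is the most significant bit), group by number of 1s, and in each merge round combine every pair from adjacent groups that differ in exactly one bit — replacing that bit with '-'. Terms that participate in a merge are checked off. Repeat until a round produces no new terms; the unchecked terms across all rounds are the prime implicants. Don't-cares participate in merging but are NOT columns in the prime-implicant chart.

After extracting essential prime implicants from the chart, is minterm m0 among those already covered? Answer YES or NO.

size-2^0 implicants → 0000(✓)  0001(✓)  0100(✓)  0101(✓)  0110(✓)  1110(✓)  1111(✓)
size-2^1 implicants → -110  0-00(✓)  0-01(✓)  000-(✓)  01-0  010-(✓)  111-
size-2^2 implicants → 0-0-
Unchecked terms (primes): -110, 0-0-, 01-0, 111-
Minterm coverage:
  m0 ⊆ 0-0- [E]
  m1 ⊆ 0-0- [E]
  m4 ⊆ 0-0-,01-0
  m5 ⊆ 0-0- [E]
  m6 ⊆ -110,01-0
  m15 ⊆ 111- [E]
E = {0-0-, 111-}

YES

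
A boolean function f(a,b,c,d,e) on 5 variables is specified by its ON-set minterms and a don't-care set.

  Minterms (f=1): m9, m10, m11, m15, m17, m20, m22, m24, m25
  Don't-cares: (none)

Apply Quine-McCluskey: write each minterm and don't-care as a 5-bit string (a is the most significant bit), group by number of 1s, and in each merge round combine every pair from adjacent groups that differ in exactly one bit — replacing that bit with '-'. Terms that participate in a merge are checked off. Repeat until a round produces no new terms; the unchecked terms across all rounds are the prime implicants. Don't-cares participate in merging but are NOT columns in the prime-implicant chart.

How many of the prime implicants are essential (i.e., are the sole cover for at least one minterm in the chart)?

5

[col 0] 01001*, 01010*, 01011*, 01111*, 10001*, 10100*, 10110*, 11000*, 11001*
[col 1] -1001, 01-11, 010-1, 0101-, 1-001, 101-0, 1100-
Prime implicants: -1001, 01-11, 010-1, 0101-, 1-001, 101-0, 1100-
PI chart (minterm → PIs covering it):
  9 | -1001,010-1
  10 | 0101-  (sole → essential)
  11 | 01-11,010-1,0101-
  15 | 01-11  (sole → essential)
  17 | 1-001  (sole → essential)
  20 | 101-0  (sole → essential)
  22 | 101-0  (sole → essential)
  24 | 1100-  (sole → essential)
  25 | -1001,1-001,1100-
Essential prime implicants: 01-11, 0101-, 1-001, 101-0, 1100-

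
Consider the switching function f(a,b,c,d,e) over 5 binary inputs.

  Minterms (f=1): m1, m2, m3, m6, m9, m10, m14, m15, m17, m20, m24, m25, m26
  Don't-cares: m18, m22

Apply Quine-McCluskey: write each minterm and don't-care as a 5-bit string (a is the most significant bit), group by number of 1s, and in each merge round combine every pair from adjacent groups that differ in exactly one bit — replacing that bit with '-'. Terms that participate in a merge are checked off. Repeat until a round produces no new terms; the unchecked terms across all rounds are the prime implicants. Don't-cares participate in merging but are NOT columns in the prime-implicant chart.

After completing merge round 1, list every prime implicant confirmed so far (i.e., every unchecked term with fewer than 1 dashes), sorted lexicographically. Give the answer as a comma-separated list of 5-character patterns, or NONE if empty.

NONE

size-2^0 implicants → 00001(✓)  00010(✓)  00011(✓)  00110(✓)  01001(✓)  01010(✓)  01110(✓)  01111(✓)  10001(✓)  10010(✓)  10100(✓)  10110(✓)  11000(✓)  11001(✓)  11010(✓)
size-2^1 implicants → -0001(✓)  -0010(✓)  -0110(✓)  -1001(✓)  -1010(✓)  0-001(✓)  0-010(✓)  0-110(✓)  00-10(✓)  000-1  0001-  01-10(✓)  0111-  1-001(✓)  1-010(✓)  10-10(✓)  101-0  110-0  1100-
size-2^2 implicants → --001  --010  -0-10  0--10
Unchecked terms (primes): --001, --010, -0-10, 0--10, 000-1, 0001-, 0111-, 101-0, 110-0, 1100-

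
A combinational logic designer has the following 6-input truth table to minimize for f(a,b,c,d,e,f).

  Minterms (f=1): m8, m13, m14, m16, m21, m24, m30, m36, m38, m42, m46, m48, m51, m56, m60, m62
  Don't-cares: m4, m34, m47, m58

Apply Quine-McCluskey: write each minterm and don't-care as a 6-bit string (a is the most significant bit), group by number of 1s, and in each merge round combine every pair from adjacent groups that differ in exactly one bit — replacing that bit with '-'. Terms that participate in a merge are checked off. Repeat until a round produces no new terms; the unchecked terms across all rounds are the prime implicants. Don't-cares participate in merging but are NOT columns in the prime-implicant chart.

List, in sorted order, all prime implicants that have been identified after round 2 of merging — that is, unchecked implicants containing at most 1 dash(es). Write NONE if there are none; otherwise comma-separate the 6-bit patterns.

-00100, 0-1000, 001101, 010101, 1001-0, 10111-, 110011

size-2^0 implicants → 000100(✓)  001000(✓)  001101  001110(✓)  010000(✓)  010101  011000(✓)  011110(✓)  100010(✓)  100100(✓)  100110(✓)  101010(✓)  101110(✓)  101111(✓)  110000(✓)  110011  111000(✓)  111010(✓)  111100(✓)  111110(✓)
size-2^1 implicants → -00100  -01110(✓)  -10000(✓)  -11000(✓)  -11110(✓)  0-1000  0-1110(✓)  01-000(✓)  1-1010(✓)  1-1110(✓)  10-010(✓)  10-110(✓)  100-10(✓)  1001-0  101-10(✓)  10111-  11-000(✓)  111-00(✓)  111-10(✓)  1110-0(✓)  1111-0(✓)
size-2^2 implicants → --1110  -1-000  1-1-10  10--10  111--0
Unchecked terms (primes): --1110, -00100, -1-000, 0-1000, 001101, 010101, 1-1-10, 10--10, 1001-0, 10111-, 110011, 111--0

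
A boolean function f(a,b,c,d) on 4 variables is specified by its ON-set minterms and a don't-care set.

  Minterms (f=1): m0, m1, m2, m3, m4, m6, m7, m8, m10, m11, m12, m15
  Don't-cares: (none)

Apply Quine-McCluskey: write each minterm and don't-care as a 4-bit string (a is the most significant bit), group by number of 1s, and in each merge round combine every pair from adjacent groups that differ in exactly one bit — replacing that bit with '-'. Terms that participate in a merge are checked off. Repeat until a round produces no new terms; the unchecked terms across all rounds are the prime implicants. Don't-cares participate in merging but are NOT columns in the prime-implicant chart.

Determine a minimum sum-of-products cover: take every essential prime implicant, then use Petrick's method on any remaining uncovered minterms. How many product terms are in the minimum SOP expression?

[col 0] 0000*, 0001*, 0010*, 0011*, 0100*, 0110*, 0111*, 1000*, 1010*, 1011*, 1100*, 1111*
[col 1] -000*, -010*, -011*, -100*, -111*, 0-00*, 0-10*, 0-11*, 00-0*, 00-1*, 000-*, 001-*, 01-0*, 011-*, 1-00*, 1-11*, 10-0*, 101-*
[col 2] --00, --11, -0-0, -01-, 0--0, 0-1-, 00--
Prime implicants: --00, --11, -0-0, -01-, 0--0, 0-1-, 00--
PI chart (minterm → PIs covering it):
  0 | --00,-0-0,0--0,00--
  1 | 00--  (sole → essential)
  2 | -0-0,-01-,0--0,0-1-,00--
  3 | --11,-01-,0-1-,00--
  4 | --00,0--0
  6 | 0--0,0-1-
  7 | --11,0-1-
  8 | --00,-0-0
  10 | -0-0,-01-
  11 | --11,-01-
  12 | --00  (sole → essential)
  15 | --11  (sole → essential)
Essential prime implicants: --00, --11, 00--
Petrick residual → -0-0, 0--0
Minimum SOP uses 5 PIs: c'd' + cd + b'd' + a'd' + a'b'

5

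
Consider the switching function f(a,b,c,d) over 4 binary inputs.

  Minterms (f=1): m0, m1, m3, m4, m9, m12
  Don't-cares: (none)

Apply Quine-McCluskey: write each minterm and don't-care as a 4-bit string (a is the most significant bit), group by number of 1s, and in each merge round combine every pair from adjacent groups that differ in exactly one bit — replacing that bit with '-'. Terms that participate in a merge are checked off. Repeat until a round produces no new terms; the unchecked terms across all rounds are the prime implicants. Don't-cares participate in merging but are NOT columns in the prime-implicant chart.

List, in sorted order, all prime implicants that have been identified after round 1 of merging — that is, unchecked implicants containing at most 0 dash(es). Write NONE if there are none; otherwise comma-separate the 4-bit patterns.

Round 0: 0000✓ 0001✓ 0011✓ 0100✓ 1001✓ 1100✓
Round 1: -001 -100 0-00 00-1 000-
PIs = {-001, -100, 0-00, 00-1, 000-}

NONE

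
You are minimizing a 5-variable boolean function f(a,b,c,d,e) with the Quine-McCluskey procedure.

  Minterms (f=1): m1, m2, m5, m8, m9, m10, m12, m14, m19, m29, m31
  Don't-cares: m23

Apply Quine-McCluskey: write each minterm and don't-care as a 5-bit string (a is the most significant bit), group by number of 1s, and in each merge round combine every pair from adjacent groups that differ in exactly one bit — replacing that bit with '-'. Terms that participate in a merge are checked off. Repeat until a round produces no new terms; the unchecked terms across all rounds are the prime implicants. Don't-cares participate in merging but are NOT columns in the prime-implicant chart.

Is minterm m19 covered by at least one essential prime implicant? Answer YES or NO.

YES

[col 0] 00001*, 00010*, 00101*, 01000*, 01001*, 01010*, 01100*, 01110*, 10011*, 10111*, 11101*, 11111*
[col 1] 0-001, 0-010, 00-01, 01-00*, 01-10*, 010-0*, 0100-, 011-0*, 1-111, 10-11, 111-1
[col 2] 01--0
Prime implicants: 0-001, 0-010, 00-01, 01--0, 0100-, 1-111, 10-11, 111-1
PI chart (minterm → PIs covering it):
  1 | 0-001,00-01
  2 | 0-010  (sole → essential)
  5 | 00-01  (sole → essential)
  8 | 01--0,0100-
  9 | 0-001,0100-
  10 | 0-010,01--0
  12 | 01--0  (sole → essential)
  14 | 01--0  (sole → essential)
  19 | 10-11  (sole → essential)
  29 | 111-1  (sole → essential)
  31 | 1-111,111-1
Essential prime implicants: 0-010, 00-01, 01--0, 10-11, 111-1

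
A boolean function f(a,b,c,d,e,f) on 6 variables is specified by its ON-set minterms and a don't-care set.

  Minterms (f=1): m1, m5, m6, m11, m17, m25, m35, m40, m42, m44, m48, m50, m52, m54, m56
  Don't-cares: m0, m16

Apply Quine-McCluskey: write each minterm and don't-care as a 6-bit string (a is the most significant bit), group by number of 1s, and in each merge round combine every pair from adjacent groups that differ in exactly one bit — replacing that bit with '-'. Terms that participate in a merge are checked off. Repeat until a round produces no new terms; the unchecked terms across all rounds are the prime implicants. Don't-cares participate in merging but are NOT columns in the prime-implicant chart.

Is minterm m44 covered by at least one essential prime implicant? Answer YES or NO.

size-2^0 implicants → 000000(✓)  000001(✓)  000101(✓)  000110  001011  010000(✓)  010001(✓)  011001(✓)  100011  101000(✓)  101010(✓)  101100(✓)  110000(✓)  110010(✓)  110100(✓)  110110(✓)  111000(✓)
size-2^1 implicants → -10000  0-0000(✓)  0-0001(✓)  000-01  00000-(✓)  01-001  01000-(✓)  1-1000  101-00  1010-0  11-000  110-00(✓)  110-10(✓)  1100-0(✓)  1101-0(✓)
size-2^2 implicants → 0-000-  110--0
Unchecked terms (primes): -10000, 0-000-, 000-01, 000110, 001011, 01-001, 1-1000, 100011, 101-00, 1010-0, 11-000, 110--0
Minterm coverage:
  m1 ⊆ 0-000-,000-01
  m5 ⊆ 000-01 [E]
  m6 ⊆ 000110 [E]
  m11 ⊆ 001011 [E]
  m17 ⊆ 0-000-,01-001
  m25 ⊆ 01-001 [E]
  m35 ⊆ 100011 [E]
  m40 ⊆ 1-1000,101-00,1010-0
  m42 ⊆ 1010-0 [E]
  m44 ⊆ 101-00 [E]
  m48 ⊆ -10000,11-000,110--0
  m50 ⊆ 110--0 [E]
  m52 ⊆ 110--0 [E]
  m54 ⊆ 110--0 [E]
  m56 ⊆ 1-1000,11-000
E = {000-01, 000110, 001011, 01-001, 100011, 101-00, 1010-0, 110--0}

YES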